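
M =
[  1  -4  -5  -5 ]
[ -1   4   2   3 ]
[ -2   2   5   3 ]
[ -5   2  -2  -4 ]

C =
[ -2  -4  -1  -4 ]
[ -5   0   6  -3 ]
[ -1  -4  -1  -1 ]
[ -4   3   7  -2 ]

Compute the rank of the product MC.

First compute MC:
[[ 43,   1, -55,  23],
 [-32,   5,  44, -16],
 [-23,  -3,  30,  -9],
 [ 18,  16,  -9,  24]]
Now row reduce the product.
R2 ← R2 + (32/43)·R1: [0, 247/43, 132/43, 48/43]
R3 ← R3 + (23/43)·R1: [0, -106/43, 25/43, 142/43]
R4 ← R4 − (18/43)·R1: [0, 670/43, 603/43, 618/43]
R3 ← R3 + (106/247)·R2: [0, 0, 469/247, 934/247]
R4 ← R4 − (670/247)·R2: [0, 0, 1407/247, 2802/247]
R4 ← R4 − (3)·R3: [0, 0, 0, 0]
3 nonzero rows, so rank(MC) = 3.

3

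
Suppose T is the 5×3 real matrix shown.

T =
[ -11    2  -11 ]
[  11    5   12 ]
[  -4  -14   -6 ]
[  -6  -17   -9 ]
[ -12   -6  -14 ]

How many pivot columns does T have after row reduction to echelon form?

Row reduce to echelon form.
R2 ← R2 + R1: [0, 7, 1]
R3 ← R3 − (4/11)·R1: [0, -162/11, -2]
R4 ← R4 − (6/11)·R1: [0, -199/11, -3]
R5 ← R5 − (12/11)·R1: [0, -90/11, -2]
R3 ← R3 + (162/77)·R2: [0, 0, 8/77]
R4 ← R4 + (199/77)·R2: [0, 0, -32/77]
R5 ← R5 + (90/77)·R2: [0, 0, -64/77]
R4 ← R4 + (4)·R3: [0, 0, 0]
R5 ← R5 + (8)·R3: [0, 0, 0]
Echelon form has 3 nonzero rows, so rank(T) = 3.
Each nonzero row contributes one pivot column: 3 pivot columns.

3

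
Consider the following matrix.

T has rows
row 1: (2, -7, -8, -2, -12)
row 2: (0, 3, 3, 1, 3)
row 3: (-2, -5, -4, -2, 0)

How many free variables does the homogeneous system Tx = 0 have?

Row reduce to echelon form.
R3 ← R3 + R1: [0, -12, -12, -4, -12]
R3 ← R3 + (4)·R2: [0, 0, 0, 0, 0]
2 nonzero rows, so rank(T) = 2.
T has 5 columns; by rank–nullity, nullity = 5 − 2 = 3.

3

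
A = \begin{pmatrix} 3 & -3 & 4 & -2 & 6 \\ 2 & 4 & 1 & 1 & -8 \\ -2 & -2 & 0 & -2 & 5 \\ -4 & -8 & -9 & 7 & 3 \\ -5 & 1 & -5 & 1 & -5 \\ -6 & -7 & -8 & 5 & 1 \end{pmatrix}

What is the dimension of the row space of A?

5

Row reduce to echelon form.
R2 ← R2 − (2/3)·R1: [0, 6, -5/3, 7/3, -12]
R3 ← R3 + (2/3)·R1: [0, -4, 8/3, -10/3, 9]
R4 ← R4 + (4/3)·R1: [0, -12, -11/3, 13/3, 11]
R5 ← R5 + (5/3)·R1: [0, -4, 5/3, -7/3, 5]
R6 ← R6 + (2)·R1: [0, -13, 0, 1, 13]
R3 ← R3 + (2/3)·R2: [0, 0, 14/9, -16/9, 1]
R4 ← R4 + (2)·R2: [0, 0, -7, 9, -13]
R5 ← R5 + (2/3)·R2: [0, 0, 5/9, -7/9, -3]
R6 ← R6 + (13/6)·R2: [0, 0, -65/18, 109/18, -13]
R4 ← R4 + (9/2)·R3: [0, 0, 0, 1, -17/2]
R5 ← R5 − (5/14)·R3: [0, 0, 0, -1/7, -47/14]
R6 ← R6 + (65/28)·R3: [0, 0, 0, 27/14, -299/28]
R5 ← R5 + (1/7)·R4: [0, 0, 0, 0, -32/7]
R6 ← R6 − (27/14)·R4: [0, 0, 0, 0, 40/7]
R6 ← R6 + (5/4)·R5: [0, 0, 0, 0, 0]
Echelon form has 5 nonzero rows, so rank(A) = 5.
The row space has dimension equal to the rank: 5.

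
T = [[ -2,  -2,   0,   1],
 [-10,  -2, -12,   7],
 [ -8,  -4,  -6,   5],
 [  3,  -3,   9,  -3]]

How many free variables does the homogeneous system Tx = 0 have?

2

Row reduce to echelon form.
R2 ← R2 − (5)·R1: [0, 8, -12, 2]
R3 ← R3 − (4)·R1: [0, 4, -6, 1]
R4 ← R4 + (3/2)·R1: [0, -6, 9, -3/2]
R3 ← R3 − (1/2)·R2: [0, 0, 0, 0]
R4 ← R4 + (3/4)·R2: [0, 0, 0, 0]
2 nonzero rows, so rank(T) = 2.
T has 4 columns; by rank–nullity, nullity = 4 − 2 = 2.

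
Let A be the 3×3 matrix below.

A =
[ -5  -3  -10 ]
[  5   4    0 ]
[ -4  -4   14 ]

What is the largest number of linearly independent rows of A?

3

Row reduce to echelon form.
R2 ← R2 + R1: [0, 1, -10]
R3 ← R3 − (4/5)·R1: [0, -8/5, 22]
R3 ← R3 + (8/5)·R2: [0, 0, 6]
Echelon form has 3 nonzero rows, so rank(A) = 3.
The rank gives the maximum number of linearly independent rows: 3.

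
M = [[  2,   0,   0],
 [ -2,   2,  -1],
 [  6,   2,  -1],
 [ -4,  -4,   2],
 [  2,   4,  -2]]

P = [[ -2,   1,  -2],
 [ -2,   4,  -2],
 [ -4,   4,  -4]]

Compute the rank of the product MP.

First compute MP:
[[ -4,   2,  -4],
 [  4,   2,   4],
 [-12,  10, -12],
 [  8, -12,   8],
 [ -4,  10,  -4]]
Now row reduce the product.
R2 ← R2 + R1: [0, 4, 0]
R3 ← R3 − (3)·R1: [0, 4, 0]
R4 ← R4 + (2)·R1: [0, -8, 0]
R5 ← R5 − R1: [0, 8, 0]
R3 ← R3 − R2: [0, 0, 0]
R4 ← R4 + (2)·R2: [0, 0, 0]
R5 ← R5 − (2)·R2: [0, 0, 0]
2 nonzero rows, so rank(MP) = 2.

2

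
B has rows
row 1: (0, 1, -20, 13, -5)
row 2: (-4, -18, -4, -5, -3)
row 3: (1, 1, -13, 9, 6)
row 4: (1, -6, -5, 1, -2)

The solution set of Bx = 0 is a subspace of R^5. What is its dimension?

Row reduce to echelon form.
Swap R1 ↔ R2
R3 ← R3 + (1/4)·R1: [0, -7/2, -14, 31/4, 21/4]
R4 ← R4 + (1/4)·R1: [0, -21/2, -6, -1/4, -11/4]
R3 ← R3 + (7/2)·R2: [0, 0, -84, 213/4, -49/4]
R4 ← R4 + (21/2)·R2: [0, 0, -216, 545/4, -221/4]
R4 ← R4 − (18/7)·R3: [0, 0, 0, -19/28, -95/4]
4 nonzero rows, so rank(B) = 4.
B has 5 columns; by rank–nullity, nullity = 5 − 4 = 1.

1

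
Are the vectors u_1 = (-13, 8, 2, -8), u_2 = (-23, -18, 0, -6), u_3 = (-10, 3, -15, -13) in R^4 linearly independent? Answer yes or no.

yes

Form the matrix with these vectors as rows and row reduce.
R2 ← R2 − (23/13)·R1: [0, -418/13, -46/13, 106/13]
R3 ← R3 − (10/13)·R1: [0, -41/13, -215/13, -89/13]
R3 ← R3 − (41/418)·R2: [0, 0, -3384/209, -1598/209]
3 nonzero rows, so the 3 vectors span a space of dimension 3.
Since 3 = 3, the vectors are linearly independent.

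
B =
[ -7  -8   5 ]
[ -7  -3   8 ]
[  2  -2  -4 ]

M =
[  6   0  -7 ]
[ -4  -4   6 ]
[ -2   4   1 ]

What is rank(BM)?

First compute BM:
[[-20,  52,   6],
 [-46,  44,  39],
 [ 28,  -8, -30]]
Now row reduce the product.
R2 ← R2 − (23/10)·R1: [0, -378/5, 126/5]
R3 ← R3 + (7/5)·R1: [0, 324/5, -108/5]
R3 ← R3 + (6/7)·R2: [0, 0, 0]
2 nonzero rows, so rank(BM) = 2.

2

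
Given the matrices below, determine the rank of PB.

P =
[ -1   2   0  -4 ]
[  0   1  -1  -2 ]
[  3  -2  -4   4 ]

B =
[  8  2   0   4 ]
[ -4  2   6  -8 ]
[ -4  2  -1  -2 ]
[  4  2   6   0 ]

2

First compute PB:
[[-32,  -6, -12, -20],
 [ -8,  -4,  -5,  -6],
 [ 64,   2,  16,  36]]
Now row reduce the product.
R2 ← R2 − (1/4)·R1: [0, -5/2, -2, -1]
R3 ← R3 + (2)·R1: [0, -10, -8, -4]
R3 ← R3 − (4)·R2: [0, 0, 0, 0]
2 nonzero rows, so rank(PB) = 2.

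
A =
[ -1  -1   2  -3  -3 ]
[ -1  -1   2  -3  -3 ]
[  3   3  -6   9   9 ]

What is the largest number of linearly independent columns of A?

1

Row reduce to echelon form.
R2 ← R2 − R1: [0, 0, 0, 0, 0]
R3 ← R3 + (3)·R1: [0, 0, 0, 0, 0]
Echelon form has 1 nonzero row, so rank(A) = 1.
The rank gives the maximum number of linearly independent columns: 1.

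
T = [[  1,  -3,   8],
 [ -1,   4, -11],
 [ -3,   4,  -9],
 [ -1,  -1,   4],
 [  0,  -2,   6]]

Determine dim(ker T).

Row reduce to echelon form.
R2 ← R2 + R1: [0, 1, -3]
R3 ← R3 + (3)·R1: [0, -5, 15]
R4 ← R4 + R1: [0, -4, 12]
R3 ← R3 + (5)·R2: [0, 0, 0]
R4 ← R4 + (4)·R2: [0, 0, 0]
R5 ← R5 + (2)·R2: [0, 0, 0]
2 nonzero rows, so rank(T) = 2.
T has 3 columns; by rank–nullity, nullity = 3 − 2 = 1.

1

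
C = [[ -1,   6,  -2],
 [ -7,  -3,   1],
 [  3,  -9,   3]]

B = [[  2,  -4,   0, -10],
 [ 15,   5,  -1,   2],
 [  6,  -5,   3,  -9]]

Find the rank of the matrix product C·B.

2

First compute CB:
[[ 76,  44, -12,  40],
 [-53,   8,   6,  55],
 [-111, -72,  18, -75]]
Now row reduce the product.
R2 ← R2 + (53/76)·R1: [0, 735/19, -45/19, 1575/19]
R3 ← R3 + (111/76)·R1: [0, -147/19, 9/19, -315/19]
R3 ← R3 + (1/5)·R2: [0, 0, 0, 0]
2 nonzero rows, so rank(CB) = 2.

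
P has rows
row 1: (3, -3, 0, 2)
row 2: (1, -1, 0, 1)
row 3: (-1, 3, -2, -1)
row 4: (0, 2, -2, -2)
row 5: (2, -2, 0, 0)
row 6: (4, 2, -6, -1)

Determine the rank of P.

3

Row reduce to echelon form.
R2 ← R2 − (1/3)·R1: [0, 0, 0, 1/3]
R3 ← R3 + (1/3)·R1: [0, 2, -2, -1/3]
R5 ← R5 − (2/3)·R1: [0, 0, 0, -4/3]
R6 ← R6 − (4/3)·R1: [0, 6, -6, -11/3]
Swap R2 ↔ R3
R4 ← R4 − R2: [0, 0, 0, -5/3]
R6 ← R6 − (3)·R2: [0, 0, 0, -8/3]
R4 ← R4 + (5)·R3: [0, 0, 0, 0]
R5 ← R5 + (4)·R3: [0, 0, 0, 0]
R6 ← R6 + (8)·R3: [0, 0, 0, 0]
Echelon form has 3 nonzero rows, so rank(P) = 3.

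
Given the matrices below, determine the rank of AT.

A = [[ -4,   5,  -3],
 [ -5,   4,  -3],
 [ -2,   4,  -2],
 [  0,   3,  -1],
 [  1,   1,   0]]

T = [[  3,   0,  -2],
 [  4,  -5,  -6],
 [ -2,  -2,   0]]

First compute AT:
[[ 14, -19, -22],
 [  7, -14, -14],
 [ 14, -16, -20],
 [ 14, -13, -18],
 [  7,  -5,  -8]]
Now row reduce the product.
R2 ← R2 − (1/2)·R1: [0, -9/2, -3]
R3 ← R3 − R1: [0, 3, 2]
R4 ← R4 − R1: [0, 6, 4]
R5 ← R5 − (1/2)·R1: [0, 9/2, 3]
R3 ← R3 + (2/3)·R2: [0, 0, 0]
R4 ← R4 + (4/3)·R2: [0, 0, 0]
R5 ← R5 + R2: [0, 0, 0]
2 nonzero rows, so rank(AT) = 2.

2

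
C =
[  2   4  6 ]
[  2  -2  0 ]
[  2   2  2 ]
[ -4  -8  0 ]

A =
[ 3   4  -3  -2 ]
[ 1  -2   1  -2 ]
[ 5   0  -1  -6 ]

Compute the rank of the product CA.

First compute CA:
[[ 40,   0,  -8, -48],
 [  4,  12,  -8,   0],
 [ 18,   4,  -6, -20],
 [-20,   0,   4,  24]]
Now row reduce the product.
R2 ← R2 − (1/10)·R1: [0, 12, -36/5, 24/5]
R3 ← R3 − (9/20)·R1: [0, 4, -12/5, 8/5]
R4 ← R4 + (1/2)·R1: [0, 0, 0, 0]
R3 ← R3 − (1/3)·R2: [0, 0, 0, 0]
2 nonzero rows, so rank(CA) = 2.

2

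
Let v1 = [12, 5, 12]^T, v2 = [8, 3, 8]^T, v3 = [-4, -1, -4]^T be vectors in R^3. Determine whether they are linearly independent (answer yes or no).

Form the matrix with these vectors as rows and row reduce.
R2 ← R2 − (2/3)·R1: [0, -1/3, 0]
R3 ← R3 + (1/3)·R1: [0, 2/3, 0]
R3 ← R3 + (2)·R2: [0, 0, 0]
2 nonzero rows, so the 3 vectors span a space of dimension 2.
Since 2 < 3, the vectors are linearly dependent.

no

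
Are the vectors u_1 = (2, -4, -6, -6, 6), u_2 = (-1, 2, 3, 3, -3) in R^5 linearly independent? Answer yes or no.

no

Form the matrix with these vectors as rows and row reduce.
R2 ← R2 + (1/2)·R1: [0, 0, 0, 0, 0]
1 nonzero row, so the 2 vectors span a space of dimension 1.
Since 1 < 2, the vectors are linearly dependent.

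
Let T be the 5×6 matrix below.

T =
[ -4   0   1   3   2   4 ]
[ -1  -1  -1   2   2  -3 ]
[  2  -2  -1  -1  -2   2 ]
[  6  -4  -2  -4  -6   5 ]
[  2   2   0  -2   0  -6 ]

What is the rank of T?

Row reduce to echelon form.
R2 ← R2 − (1/4)·R1: [0, -1, -5/4, 5/4, 3/2, -4]
R3 ← R3 + (1/2)·R1: [0, -2, -1/2, 1/2, -1, 4]
R4 ← R4 + (3/2)·R1: [0, -4, -1/2, 1/2, -3, 11]
R5 ← R5 + (1/2)·R1: [0, 2, 1/2, -1/2, 1, -4]
R3 ← R3 − (2)·R2: [0, 0, 2, -2, -4, 12]
R4 ← R4 − (4)·R2: [0, 0, 9/2, -9/2, -9, 27]
R5 ← R5 + (2)·R2: [0, 0, -2, 2, 4, -12]
R4 ← R4 − (9/4)·R3: [0, 0, 0, 0, 0, 0]
R5 ← R5 + R3: [0, 0, 0, 0, 0, 0]
Echelon form has 3 nonzero rows, so rank(T) = 3.

3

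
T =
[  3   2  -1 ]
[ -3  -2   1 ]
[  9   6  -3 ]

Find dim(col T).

1

Row reduce to echelon form.
R2 ← R2 + R1: [0, 0, 0]
R3 ← R3 − (3)·R1: [0, 0, 0]
Echelon form has 1 nonzero row, so rank(T) = 1.
The column space has dimension equal to the rank: 1.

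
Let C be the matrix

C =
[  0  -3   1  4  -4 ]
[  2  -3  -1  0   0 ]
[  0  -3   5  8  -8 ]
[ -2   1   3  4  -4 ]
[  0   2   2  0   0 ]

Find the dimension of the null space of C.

2

Row reduce to echelon form.
Swap R1 ↔ R2
R4 ← R4 + R1: [0, -2, 2, 4, -4]
R3 ← R3 − R2: [0, 0, 4, 4, -4]
R4 ← R4 − (2/3)·R2: [0, 0, 4/3, 4/3, -4/3]
R5 ← R5 + (2/3)·R2: [0, 0, 8/3, 8/3, -8/3]
R4 ← R4 − (1/3)·R3: [0, 0, 0, 0, 0]
R5 ← R5 − (2/3)·R3: [0, 0, 0, 0, 0]
3 nonzero rows, so rank(C) = 3.
C has 5 columns; by rank–nullity, nullity = 5 − 3 = 2.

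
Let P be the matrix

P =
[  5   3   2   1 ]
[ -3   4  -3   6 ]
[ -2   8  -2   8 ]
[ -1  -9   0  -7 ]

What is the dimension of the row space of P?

3

Row reduce to echelon form.
R2 ← R2 + (3/5)·R1: [0, 29/5, -9/5, 33/5]
R3 ← R3 + (2/5)·R1: [0, 46/5, -6/5, 42/5]
R4 ← R4 + (1/5)·R1: [0, -42/5, 2/5, -34/5]
R3 ← R3 − (46/29)·R2: [0, 0, 48/29, -60/29]
R4 ← R4 + (42/29)·R2: [0, 0, -64/29, 80/29]
R4 ← R4 + (4/3)·R3: [0, 0, 0, 0]
Echelon form has 3 nonzero rows, so rank(P) = 3.
The row space has dimension equal to the rank: 3.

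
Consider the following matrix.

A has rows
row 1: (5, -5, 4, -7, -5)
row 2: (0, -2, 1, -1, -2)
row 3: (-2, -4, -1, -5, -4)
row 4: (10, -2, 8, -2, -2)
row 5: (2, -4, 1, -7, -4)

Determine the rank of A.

3

Row reduce to echelon form.
R3 ← R3 + (2/5)·R1: [0, -6, 3/5, -39/5, -6]
R4 ← R4 − (2)·R1: [0, 8, 0, 12, 8]
R5 ← R5 − (2/5)·R1: [0, -2, -3/5, -21/5, -2]
R3 ← R3 − (3)·R2: [0, 0, -12/5, -24/5, 0]
R4 ← R4 + (4)·R2: [0, 0, 4, 8, 0]
R5 ← R5 − R2: [0, 0, -8/5, -16/5, 0]
R4 ← R4 + (5/3)·R3: [0, 0, 0, 0, 0]
R5 ← R5 − (2/3)·R3: [0, 0, 0, 0, 0]
Echelon form has 3 nonzero rows, so rank(A) = 3.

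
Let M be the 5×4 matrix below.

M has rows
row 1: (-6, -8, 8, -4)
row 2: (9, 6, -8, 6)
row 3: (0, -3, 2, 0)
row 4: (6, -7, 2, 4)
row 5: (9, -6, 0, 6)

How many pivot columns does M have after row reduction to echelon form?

Row reduce to echelon form.
R2 ← R2 + (3/2)·R1: [0, -6, 4, 0]
R4 ← R4 + R1: [0, -15, 10, 0]
R5 ← R5 + (3/2)·R1: [0, -18, 12, 0]
R3 ← R3 − (1/2)·R2: [0, 0, 0, 0]
R4 ← R4 − (5/2)·R2: [0, 0, 0, 0]
R5 ← R5 − (3)·R2: [0, 0, 0, 0]
Echelon form has 2 nonzero rows, so rank(M) = 2.
Each nonzero row contributes one pivot column: 2 pivot columns.

2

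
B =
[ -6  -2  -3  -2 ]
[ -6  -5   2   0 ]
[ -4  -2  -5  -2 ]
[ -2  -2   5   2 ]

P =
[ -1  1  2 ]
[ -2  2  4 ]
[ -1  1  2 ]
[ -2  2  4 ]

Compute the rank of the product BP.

First compute BP:
[[ 17, -17, -34],
 [ 14, -14, -28],
 [ 17, -17, -34],
 [ -3,   3,   6]]
Now row reduce the product.
R2 ← R2 − (14/17)·R1: [0, 0, 0]
R3 ← R3 − R1: [0, 0, 0]
R4 ← R4 + (3/17)·R1: [0, 0, 0]
1 nonzero row, so rank(BP) = 1.

1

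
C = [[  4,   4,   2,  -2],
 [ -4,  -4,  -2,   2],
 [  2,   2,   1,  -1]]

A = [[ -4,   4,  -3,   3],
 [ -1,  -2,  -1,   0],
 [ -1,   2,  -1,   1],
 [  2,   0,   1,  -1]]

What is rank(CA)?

1

First compute CA:
[[-26,  12, -20,  16],
 [ 26, -12,  20, -16],
 [-13,   6, -10,   8]]
Now row reduce the product.
R2 ← R2 + R1: [0, 0, 0, 0]
R3 ← R3 − (1/2)·R1: [0, 0, 0, 0]
1 nonzero row, so rank(CA) = 1.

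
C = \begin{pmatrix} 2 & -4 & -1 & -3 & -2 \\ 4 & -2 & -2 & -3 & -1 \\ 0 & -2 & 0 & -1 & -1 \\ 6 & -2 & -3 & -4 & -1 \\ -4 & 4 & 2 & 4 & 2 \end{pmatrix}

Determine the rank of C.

2

Row reduce to echelon form.
R2 ← R2 − (2)·R1: [0, 6, 0, 3, 3]
R4 ← R4 − (3)·R1: [0, 10, 0, 5, 5]
R5 ← R5 + (2)·R1: [0, -4, 0, -2, -2]
R3 ← R3 + (1/3)·R2: [0, 0, 0, 0, 0]
R4 ← R4 − (5/3)·R2: [0, 0, 0, 0, 0]
R5 ← R5 + (2/3)·R2: [0, 0, 0, 0, 0]
Echelon form has 2 nonzero rows, so rank(C) = 2.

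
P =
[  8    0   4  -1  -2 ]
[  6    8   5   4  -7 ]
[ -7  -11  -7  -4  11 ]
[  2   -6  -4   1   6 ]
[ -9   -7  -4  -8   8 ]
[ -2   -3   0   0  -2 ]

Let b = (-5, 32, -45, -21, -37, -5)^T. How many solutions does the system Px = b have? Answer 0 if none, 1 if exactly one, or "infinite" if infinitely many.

Row reduce the augmented matrix [P | b].
R2 ← R2 − (3/4)·R1: [0, 8, 2, 19/4, -11/2, 143/4]
R3 ← R3 + (7/8)·R1: [0, -11, -7/2, -39/8, 37/4, -395/8]
R4 ← R4 − (1/4)·R1: [0, -6, -5, 5/4, 13/2, -79/4]
R5 ← R5 + (9/8)·R1: [0, -7, 1/2, -73/8, 23/4, -341/8]
R6 ← R6 + (1/4)·R1: [0, -3, 1, -1/4, -5/2, -25/4]
R3 ← R3 + (11/8)·R2: [0, 0, -3/4, 53/32, 27/16, -7/32]
R4 ← R4 + (3/4)·R2: [0, 0, -7/2, 77/16, 19/8, 113/16]
R5 ← R5 + (7/8)·R2: [0, 0, 9/4, -159/32, 15/16, -363/32]
R6 ← R6 + (3/8)·R2: [0, 0, 7/4, 49/32, -73/16, 229/32]
R4 ← R4 − (14/3)·R3: [0, 0, 0, -35/12, -11/2, 97/12]
R5 ← R5 + (3)·R3: [0, 0, 0, 0, 6, -12]
R6 ← R6 + (7/3)·R3: [0, 0, 0, 259/48, -5/8, 319/48]
R6 ← R6 + (37/20)·R4: [0, 0, 0, 0, -54/5, 108/5]
R6 ← R6 + (9/5)·R5: [0, 0, 0, 0, 0, 0]
The echelon form has 5 nonzero rows, and every pivot lies in the first 5 columns, so rank(P) = rank([P|b]) = 5.
The system is consistent.
rank = 5 = number of unknowns, so the solution is unique.

1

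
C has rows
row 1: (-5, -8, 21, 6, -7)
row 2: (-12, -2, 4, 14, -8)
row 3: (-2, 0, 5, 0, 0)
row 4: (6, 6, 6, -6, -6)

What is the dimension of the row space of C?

4

Row reduce to echelon form.
R2 ← R2 − (12/5)·R1: [0, 86/5, -232/5, -2/5, 44/5]
R3 ← R3 − (2/5)·R1: [0, 16/5, -17/5, -12/5, 14/5]
R4 ← R4 + (6/5)·R1: [0, -18/5, 156/5, 6/5, -72/5]
R3 ← R3 − (8/43)·R2: [0, 0, 225/43, -100/43, 50/43]
R4 ← R4 + (9/43)·R2: [0, 0, 924/43, 48/43, -540/43]
R4 ← R4 − (308/75)·R3: [0, 0, 0, 32/3, -52/3]
Echelon form has 4 nonzero rows, so rank(C) = 4.
The row space has dimension equal to the rank: 4.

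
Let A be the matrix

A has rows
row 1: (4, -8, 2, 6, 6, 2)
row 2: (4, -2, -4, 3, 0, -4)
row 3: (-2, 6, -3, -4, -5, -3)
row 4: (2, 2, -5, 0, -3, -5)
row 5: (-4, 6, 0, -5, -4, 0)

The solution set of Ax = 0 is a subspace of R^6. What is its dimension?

Row reduce to echelon form.
R2 ← R2 − R1: [0, 6, -6, -3, -6, -6]
R3 ← R3 + (1/2)·R1: [0, 2, -2, -1, -2, -2]
R4 ← R4 − (1/2)·R1: [0, 6, -6, -3, -6, -6]
R5 ← R5 + R1: [0, -2, 2, 1, 2, 2]
R3 ← R3 − (1/3)·R2: [0, 0, 0, 0, 0, 0]
R4 ← R4 − R2: [0, 0, 0, 0, 0, 0]
R5 ← R5 + (1/3)·R2: [0, 0, 0, 0, 0, 0]
2 nonzero rows, so rank(A) = 2.
A has 6 columns; by rank–nullity, nullity = 6 − 2 = 4.

4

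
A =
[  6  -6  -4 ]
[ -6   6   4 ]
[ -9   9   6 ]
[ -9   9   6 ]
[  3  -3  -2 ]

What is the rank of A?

Row reduce to echelon form.
R2 ← R2 + R1: [0, 0, 0]
R3 ← R3 + (3/2)·R1: [0, 0, 0]
R4 ← R4 + (3/2)·R1: [0, 0, 0]
R5 ← R5 − (1/2)·R1: [0, 0, 0]
Echelon form has 1 nonzero row, so rank(A) = 1.

1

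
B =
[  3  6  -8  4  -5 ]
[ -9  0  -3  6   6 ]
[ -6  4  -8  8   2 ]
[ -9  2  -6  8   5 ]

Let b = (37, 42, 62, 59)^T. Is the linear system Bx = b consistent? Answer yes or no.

yes

Row reduce the augmented matrix [B | b].
R2 ← R2 + (3)·R1: [0, 18, -27, 18, -9, 153]
R3 ← R3 + (2)·R1: [0, 16, -24, 16, -8, 136]
R4 ← R4 + (3)·R1: [0, 20, -30, 20, -10, 170]
R3 ← R3 − (8/9)·R2: [0, 0, 0, 0, 0, 0]
R4 ← R4 − (10/9)·R2: [0, 0, 0, 0, 0, 0]
The echelon form has 2 nonzero rows, and every pivot lies in the first 5 columns, so rank(B) = rank([B|b]) = 2.
The system is consistent.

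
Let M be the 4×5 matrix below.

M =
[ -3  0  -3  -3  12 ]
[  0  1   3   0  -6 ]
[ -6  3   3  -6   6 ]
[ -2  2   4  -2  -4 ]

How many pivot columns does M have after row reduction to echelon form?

2

Row reduce to echelon form.
R3 ← R3 − (2)·R1: [0, 3, 9, 0, -18]
R4 ← R4 − (2/3)·R1: [0, 2, 6, 0, -12]
R3 ← R3 − (3)·R2: [0, 0, 0, 0, 0]
R4 ← R4 − (2)·R2: [0, 0, 0, 0, 0]
Echelon form has 2 nonzero rows, so rank(M) = 2.
Each nonzero row contributes one pivot column: 2 pivot columns.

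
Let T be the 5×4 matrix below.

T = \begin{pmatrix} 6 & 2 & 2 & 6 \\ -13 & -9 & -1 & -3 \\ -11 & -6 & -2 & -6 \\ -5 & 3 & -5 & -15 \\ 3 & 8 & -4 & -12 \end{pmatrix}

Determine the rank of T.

Row reduce to echelon form.
R2 ← R2 + (13/6)·R1: [0, -14/3, 10/3, 10]
R3 ← R3 + (11/6)·R1: [0, -7/3, 5/3, 5]
R4 ← R4 + (5/6)·R1: [0, 14/3, -10/3, -10]
R5 ← R5 − (1/2)·R1: [0, 7, -5, -15]
R3 ← R3 − (1/2)·R2: [0, 0, 0, 0]
R4 ← R4 + R2: [0, 0, 0, 0]
R5 ← R5 + (3/2)·R2: [0, 0, 0, 0]
Echelon form has 2 nonzero rows, so rank(T) = 2.

2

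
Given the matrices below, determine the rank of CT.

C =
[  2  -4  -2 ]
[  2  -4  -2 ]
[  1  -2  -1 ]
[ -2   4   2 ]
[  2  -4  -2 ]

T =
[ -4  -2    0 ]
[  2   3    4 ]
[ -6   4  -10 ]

1

First compute CT:
[[ -4, -24,   4],
 [ -4, -24,   4],
 [ -2, -12,   2],
 [  4,  24,  -4],
 [ -4, -24,   4]]
Now row reduce the product.
R2 ← R2 − R1: [0, 0, 0]
R3 ← R3 − (1/2)·R1: [0, 0, 0]
R4 ← R4 + R1: [0, 0, 0]
R5 ← R5 − R1: [0, 0, 0]
1 nonzero row, so rank(CT) = 1.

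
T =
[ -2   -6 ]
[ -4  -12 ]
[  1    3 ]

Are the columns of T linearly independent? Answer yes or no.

no

Row reduce T to echelon form.
R2 ← R2 − (2)·R1: [0, 0]
R3 ← R3 + (1/2)·R1: [0, 0]
1 pivot among 2 columns.
Only 1 < 2 pivot columns, so the columns are linearly dependent.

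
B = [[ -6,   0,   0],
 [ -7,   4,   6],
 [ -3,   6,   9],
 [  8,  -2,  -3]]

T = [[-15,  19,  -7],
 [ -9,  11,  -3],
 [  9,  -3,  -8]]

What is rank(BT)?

First compute BT:
[[ 90, -114,  42],
 [123, -107, -11],
 [ 72, -18, -69],
 [-129, 139, -26]]
Now row reduce the product.
R2 ← R2 − (41/30)·R1: [0, 244/5, -342/5]
R3 ← R3 − (4/5)·R1: [0, 366/5, -513/5]
R4 ← R4 + (43/30)·R1: [0, -122/5, 171/5]
R3 ← R3 − (3/2)·R2: [0, 0, 0]
R4 ← R4 + (1/2)·R2: [0, 0, 0]
2 nonzero rows, so rank(BT) = 2.

2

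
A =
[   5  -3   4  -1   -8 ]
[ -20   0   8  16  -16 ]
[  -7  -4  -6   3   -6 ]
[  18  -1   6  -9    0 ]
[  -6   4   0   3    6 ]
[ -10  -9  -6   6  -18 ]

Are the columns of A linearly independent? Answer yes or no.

Row reduce A to echelon form.
R2 ← R2 + (4)·R1: [0, -12, 24, 12, -48]
R3 ← R3 + (7/5)·R1: [0, -41/5, -2/5, 8/5, -86/5]
R4 ← R4 − (18/5)·R1: [0, 49/5, -42/5, -27/5, 144/5]
R5 ← R5 + (6/5)·R1: [0, 2/5, 24/5, 9/5, -18/5]
R6 ← R6 + (2)·R1: [0, -15, 2, 4, -34]
R3 ← R3 − (41/60)·R2: [0, 0, -84/5, -33/5, 78/5]
R4 ← R4 + (49/60)·R2: [0, 0, 56/5, 22/5, -52/5]
R5 ← R5 + (1/30)·R2: [0, 0, 28/5, 11/5, -26/5]
R6 ← R6 − (5/4)·R2: [0, 0, -28, -11, 26]
R4 ← R4 + (2/3)·R3: [0, 0, 0, 0, 0]
R5 ← R5 + (1/3)·R3: [0, 0, 0, 0, 0]
R6 ← R6 − (5/3)·R3: [0, 0, 0, 0, 0]
3 pivots among 5 columns.
Only 3 < 5 pivot columns, so the columns are linearly dependent.

no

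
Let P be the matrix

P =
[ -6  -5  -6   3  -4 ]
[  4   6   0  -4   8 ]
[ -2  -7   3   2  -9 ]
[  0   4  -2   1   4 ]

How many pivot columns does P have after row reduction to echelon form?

3

Row reduce to echelon form.
R2 ← R2 + (2/3)·R1: [0, 8/3, -4, -2, 16/3]
R3 ← R3 − (1/3)·R1: [0, -16/3, 5, 1, -23/3]
R3 ← R3 + (2)·R2: [0, 0, -3, -3, 3]
R4 ← R4 − (3/2)·R2: [0, 0, 4, 4, -4]
R4 ← R4 + (4/3)·R3: [0, 0, 0, 0, 0]
Echelon form has 3 nonzero rows, so rank(P) = 3.
Each nonzero row contributes one pivot column: 3 pivot columns.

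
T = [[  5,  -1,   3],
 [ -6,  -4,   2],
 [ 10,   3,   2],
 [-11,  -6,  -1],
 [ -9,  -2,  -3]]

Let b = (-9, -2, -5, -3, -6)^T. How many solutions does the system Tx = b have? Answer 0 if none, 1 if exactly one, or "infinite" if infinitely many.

Row reduce the augmented matrix [T | b].
R2 ← R2 + (6/5)·R1: [0, -26/5, 28/5, -64/5]
R3 ← R3 − (2)·R1: [0, 5, -4, 13]
R4 ← R4 + (11/5)·R1: [0, -41/5, 28/5, -114/5]
R5 ← R5 + (9/5)·R1: [0, -19/5, 12/5, -111/5]
R3 ← R3 + (25/26)·R2: [0, 0, 18/13, 9/13]
R4 ← R4 − (41/26)·R2: [0, 0, -42/13, -34/13]
R5 ← R5 − (19/26)·R2: [0, 0, -22/13, -167/13]
R4 ← R4 + (7/3)·R3: [0, 0, 0, -1]
R5 ← R5 + (11/9)·R3: [0, 0, 0, -12]
R5 ← R5 − (12)·R4: [0, 0, 0, 0]
The echelon form has 4 nonzero rows; the last pivot sits in the augmented column, so rank(T) = 3 but rank([T|b]) = 4.
Since the ranks differ, the system is inconsistent.
It has no solutions.

0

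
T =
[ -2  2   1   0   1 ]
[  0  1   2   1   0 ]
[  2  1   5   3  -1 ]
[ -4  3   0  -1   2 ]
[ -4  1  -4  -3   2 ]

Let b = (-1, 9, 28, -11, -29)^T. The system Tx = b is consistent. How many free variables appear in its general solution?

3

Row reduce the augmented matrix [T | b].
R3 ← R3 + R1: [0, 3, 6, 3, 0, 27]
R4 ← R4 − (2)·R1: [0, -1, -2, -1, 0, -9]
R5 ← R5 − (2)·R1: [0, -3, -6, -3, 0, -27]
R3 ← R3 − (3)·R2: [0, 0, 0, 0, 0, 0]
R4 ← R4 + R2: [0, 0, 0, 0, 0, 0]
R5 ← R5 + (3)·R2: [0, 0, 0, 0, 0, 0]
The echelon form has 2 nonzero rows, and every pivot lies in the first 5 columns, so rank(T) = rank([T|b]) = 2.
The system is consistent.
Free variables = (unknowns) − (rank) = 5 − 2 = 3.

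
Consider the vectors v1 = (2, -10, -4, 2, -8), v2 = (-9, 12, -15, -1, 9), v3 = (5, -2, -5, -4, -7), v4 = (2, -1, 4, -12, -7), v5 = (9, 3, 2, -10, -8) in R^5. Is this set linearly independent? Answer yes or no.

Form the matrix with these vectors as rows and row reduce.
R2 ← R2 + (9/2)·R1: [0, -33, -33, 8, -27]
R3 ← R3 − (5/2)·R1: [0, 23, 5, -9, 13]
R4 ← R4 − R1: [0, 9, 8, -14, 1]
R5 ← R5 − (9/2)·R1: [0, 48, 20, -19, 28]
R3 ← R3 + (23/33)·R2: [0, 0, -18, -113/33, -64/11]
R4 ← R4 + (3/11)·R2: [0, 0, -1, -130/11, -70/11]
R5 ← R5 + (16/11)·R2: [0, 0, -28, -81/11, -124/11]
R4 ← R4 − (1/18)·R3: [0, 0, 0, -6907/594, -598/99]
R5 ← R5 − (14/9)·R3: [0, 0, 0, -55/27, -20/9]
R5 ← R5 − (1210/6907)·R4: [0, 0, 0, 0, -8040/6907]
5 nonzero rows, so the 5 vectors span a space of dimension 5.
Since 5 = 5, the vectors are linearly independent.

yes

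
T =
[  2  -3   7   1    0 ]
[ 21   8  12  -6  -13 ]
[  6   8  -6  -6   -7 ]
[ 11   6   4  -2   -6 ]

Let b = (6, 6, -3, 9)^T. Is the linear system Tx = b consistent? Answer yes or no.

no

Row reduce the augmented matrix [T | b].
R2 ← R2 − (21/2)·R1: [0, 79/2, -123/2, -33/2, -13, -57]
R3 ← R3 − (3)·R1: [0, 17, -27, -9, -7, -21]
R4 ← R4 − (11/2)·R1: [0, 45/2, -69/2, -15/2, -6, -24]
R3 ← R3 − (34/79)·R2: [0, 0, -42/79, -150/79, -111/79, 279/79]
R4 ← R4 − (45/79)·R2: [0, 0, 42/79, 150/79, 111/79, 669/79]
R4 ← R4 + R3: [0, 0, 0, 0, 0, 12]
The echelon form has 4 nonzero rows; the last pivot sits in the augmented column, so rank(T) = 3 but rank([T|b]) = 4.
Since the ranks differ, the system is inconsistent.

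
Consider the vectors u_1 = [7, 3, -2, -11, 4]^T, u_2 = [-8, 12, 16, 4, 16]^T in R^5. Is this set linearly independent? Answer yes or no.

yes

Form the matrix with these vectors as rows and row reduce.
R2 ← R2 + (8/7)·R1: [0, 108/7, 96/7, -60/7, 144/7]
2 nonzero rows, so the 2 vectors span a space of dimension 2.
Since 2 = 2, the vectors are linearly independent.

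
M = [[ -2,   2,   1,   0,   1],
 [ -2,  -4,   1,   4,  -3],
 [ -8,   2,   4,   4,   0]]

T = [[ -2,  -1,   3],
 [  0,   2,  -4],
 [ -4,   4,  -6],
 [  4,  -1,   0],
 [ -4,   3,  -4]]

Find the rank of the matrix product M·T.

First compute MT:
[[ -4,  13, -24],
 [ 28, -15,  16],
 [ 16,  24, -56]]
Now row reduce the product.
R2 ← R2 + (7)·R1: [0, 76, -152]
R3 ← R3 + (4)·R1: [0, 76, -152]
R3 ← R3 − R2: [0, 0, 0]
2 nonzero rows, so rank(MT) = 2.

2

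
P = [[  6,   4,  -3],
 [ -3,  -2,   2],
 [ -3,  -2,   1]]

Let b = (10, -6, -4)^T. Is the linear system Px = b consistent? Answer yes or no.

Row reduce the augmented matrix [P | b].
R2 ← R2 + (1/2)·R1: [0, 0, 1/2, -1]
R3 ← R3 + (1/2)·R1: [0, 0, -1/2, 1]
R3 ← R3 + R2: [0, 0, 0, 0]
The echelon form has 2 nonzero rows, and every pivot lies in the first 3 columns, so rank(P) = rank([P|b]) = 2.
The system is consistent.

yes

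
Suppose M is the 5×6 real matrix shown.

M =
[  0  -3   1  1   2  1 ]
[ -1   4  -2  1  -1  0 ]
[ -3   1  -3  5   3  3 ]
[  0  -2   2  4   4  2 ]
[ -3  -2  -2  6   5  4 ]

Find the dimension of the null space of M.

3

Row reduce to echelon form.
Swap R1 ↔ R2
R3 ← R3 − (3)·R1: [0, -11, 3, 2, 6, 3]
R5 ← R5 − (3)·R1: [0, -14, 4, 3, 8, 4]
R3 ← R3 − (11/3)·R2: [0, 0, -2/3, -5/3, -4/3, -2/3]
R4 ← R4 − (2/3)·R2: [0, 0, 4/3, 10/3, 8/3, 4/3]
R5 ← R5 − (14/3)·R2: [0, 0, -2/3, -5/3, -4/3, -2/3]
R4 ← R4 + (2)·R3: [0, 0, 0, 0, 0, 0]
R5 ← R5 − R3: [0, 0, 0, 0, 0, 0]
3 nonzero rows, so rank(M) = 3.
M has 6 columns; by rank–nullity, nullity = 6 − 3 = 3.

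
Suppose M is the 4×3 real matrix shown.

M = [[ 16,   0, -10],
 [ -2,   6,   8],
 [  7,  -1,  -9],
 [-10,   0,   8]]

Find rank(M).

Row reduce to echelon form.
R2 ← R2 + (1/8)·R1: [0, 6, 27/4]
R3 ← R3 − (7/16)·R1: [0, -1, -37/8]
R4 ← R4 + (5/8)·R1: [0, 0, 7/4]
R3 ← R3 + (1/6)·R2: [0, 0, -7/2]
R4 ← R4 + (1/2)·R3: [0, 0, 0]
Echelon form has 3 nonzero rows, so rank(M) = 3.

3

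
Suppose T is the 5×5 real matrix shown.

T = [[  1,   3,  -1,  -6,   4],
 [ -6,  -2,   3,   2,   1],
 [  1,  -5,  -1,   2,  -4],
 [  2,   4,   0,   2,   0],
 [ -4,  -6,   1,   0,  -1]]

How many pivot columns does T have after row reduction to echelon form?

3

Row reduce to echelon form.
R2 ← R2 + (6)·R1: [0, 16, -3, -34, 25]
R3 ← R3 − R1: [0, -8, 0, 8, -8]
R4 ← R4 − (2)·R1: [0, -2, 2, 14, -8]
R5 ← R5 + (4)·R1: [0, 6, -3, -24, 15]
R3 ← R3 + (1/2)·R2: [0, 0, -3/2, -9, 9/2]
R4 ← R4 + (1/8)·R2: [0, 0, 13/8, 39/4, -39/8]
R5 ← R5 − (3/8)·R2: [0, 0, -15/8, -45/4, 45/8]
R4 ← R4 + (13/12)·R3: [0, 0, 0, 0, 0]
R5 ← R5 − (5/4)·R3: [0, 0, 0, 0, 0]
Echelon form has 3 nonzero rows, so rank(T) = 3.
Each nonzero row contributes one pivot column: 3 pivot columns.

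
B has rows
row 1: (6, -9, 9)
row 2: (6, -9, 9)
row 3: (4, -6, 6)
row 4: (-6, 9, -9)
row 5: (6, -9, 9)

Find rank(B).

1

Row reduce to echelon form.
R2 ← R2 − R1: [0, 0, 0]
R3 ← R3 − (2/3)·R1: [0, 0, 0]
R4 ← R4 + R1: [0, 0, 0]
R5 ← R5 − R1: [0, 0, 0]
Echelon form has 1 nonzero row, so rank(B) = 1.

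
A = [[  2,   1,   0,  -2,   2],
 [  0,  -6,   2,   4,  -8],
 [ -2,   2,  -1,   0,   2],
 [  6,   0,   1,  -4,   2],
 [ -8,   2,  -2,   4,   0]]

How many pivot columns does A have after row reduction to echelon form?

2

Row reduce to echelon form.
R3 ← R3 + R1: [0, 3, -1, -2, 4]
R4 ← R4 − (3)·R1: [0, -3, 1, 2, -4]
R5 ← R5 + (4)·R1: [0, 6, -2, -4, 8]
R3 ← R3 + (1/2)·R2: [0, 0, 0, 0, 0]
R4 ← R4 − (1/2)·R2: [0, 0, 0, 0, 0]
R5 ← R5 + R2: [0, 0, 0, 0, 0]
Echelon form has 2 nonzero rows, so rank(A) = 2.
Each nonzero row contributes one pivot column: 2 pivot columns.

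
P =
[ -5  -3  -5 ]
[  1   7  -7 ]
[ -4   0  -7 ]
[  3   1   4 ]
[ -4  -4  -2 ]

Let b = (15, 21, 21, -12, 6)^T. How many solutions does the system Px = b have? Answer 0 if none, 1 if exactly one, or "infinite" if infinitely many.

infinite

Row reduce the augmented matrix [P | b].
R2 ← R2 + (1/5)·R1: [0, 32/5, -8, 24]
R3 ← R3 − (4/5)·R1: [0, 12/5, -3, 9]
R4 ← R4 + (3/5)·R1: [0, -4/5, 1, -3]
R5 ← R5 − (4/5)·R1: [0, -8/5, 2, -6]
R3 ← R3 − (3/8)·R2: [0, 0, 0, 0]
R4 ← R4 + (1/8)·R2: [0, 0, 0, 0]
R5 ← R5 + (1/4)·R2: [0, 0, 0, 0]
The echelon form has 2 nonzero rows, and every pivot lies in the first 3 columns, so rank(P) = rank([P|b]) = 2.
The system is consistent.
rank = 2 < 3 unknowns, so there are infinitely many solutions.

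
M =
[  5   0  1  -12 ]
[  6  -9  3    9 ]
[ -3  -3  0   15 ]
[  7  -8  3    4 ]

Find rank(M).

Row reduce to echelon form.
R2 ← R2 − (6/5)·R1: [0, -9, 9/5, 117/5]
R3 ← R3 + (3/5)·R1: [0, -3, 3/5, 39/5]
R4 ← R4 − (7/5)·R1: [0, -8, 8/5, 104/5]
R3 ← R3 − (1/3)·R2: [0, 0, 0, 0]
R4 ← R4 − (8/9)·R2: [0, 0, 0, 0]
Echelon form has 2 nonzero rows, so rank(M) = 2.

2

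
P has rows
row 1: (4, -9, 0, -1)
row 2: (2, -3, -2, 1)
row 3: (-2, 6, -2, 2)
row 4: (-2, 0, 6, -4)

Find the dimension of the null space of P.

Row reduce to echelon form.
R2 ← R2 − (1/2)·R1: [0, 3/2, -2, 3/2]
R3 ← R3 + (1/2)·R1: [0, 3/2, -2, 3/2]
R4 ← R4 + (1/2)·R1: [0, -9/2, 6, -9/2]
R3 ← R3 − R2: [0, 0, 0, 0]
R4 ← R4 + (3)·R2: [0, 0, 0, 0]
2 nonzero rows, so rank(P) = 2.
P has 4 columns; by rank–nullity, nullity = 4 − 2 = 2.

2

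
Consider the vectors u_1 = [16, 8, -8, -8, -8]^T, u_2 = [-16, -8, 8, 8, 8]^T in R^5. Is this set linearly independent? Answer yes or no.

Form the matrix with these vectors as rows and row reduce.
R2 ← R2 + R1: [0, 0, 0, 0, 0]
1 nonzero row, so the 2 vectors span a space of dimension 1.
Since 1 < 2, the vectors are linearly dependent.

no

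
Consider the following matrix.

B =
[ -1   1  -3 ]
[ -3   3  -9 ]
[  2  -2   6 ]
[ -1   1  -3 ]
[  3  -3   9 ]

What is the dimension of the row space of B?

1

Row reduce to echelon form.
R2 ← R2 − (3)·R1: [0, 0, 0]
R3 ← R3 + (2)·R1: [0, 0, 0]
R4 ← R4 − R1: [0, 0, 0]
R5 ← R5 + (3)·R1: [0, 0, 0]
Echelon form has 1 nonzero row, so rank(B) = 1.
The row space has dimension equal to the rank: 1.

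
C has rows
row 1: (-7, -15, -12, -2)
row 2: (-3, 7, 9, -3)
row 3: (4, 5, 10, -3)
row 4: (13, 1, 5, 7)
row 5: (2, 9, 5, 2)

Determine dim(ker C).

0

Row reduce to echelon form.
R2 ← R2 − (3/7)·R1: [0, 94/7, 99/7, -15/7]
R3 ← R3 + (4/7)·R1: [0, -25/7, 22/7, -29/7]
R4 ← R4 + (13/7)·R1: [0, -188/7, -121/7, 23/7]
R5 ← R5 + (2/7)·R1: [0, 33/7, 11/7, 10/7]
R3 ← R3 + (25/94)·R2: [0, 0, 649/94, -443/94]
R4 ← R4 + (2)·R2: [0, 0, 11, -1]
R5 ← R5 − (33/94)·R2: [0, 0, -319/94, 205/94]
R4 ← R4 − (94/59)·R3: [0, 0, 0, 384/59]
R5 ← R5 + (29/59)·R3: [0, 0, 0, -8/59]
R5 ← R5 + (1/48)·R4: [0, 0, 0, 0]
4 nonzero rows, so rank(C) = 4.
C has 4 columns; by rank–nullity, nullity = 4 − 4 = 0.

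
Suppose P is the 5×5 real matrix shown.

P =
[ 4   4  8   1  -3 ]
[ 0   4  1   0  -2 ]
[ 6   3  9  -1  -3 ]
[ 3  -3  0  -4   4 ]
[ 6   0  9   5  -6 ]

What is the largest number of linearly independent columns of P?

Row reduce to echelon form.
R3 ← R3 − (3/2)·R1: [0, -3, -3, -5/2, 3/2]
R4 ← R4 − (3/4)·R1: [0, -6, -6, -19/4, 25/4]
R5 ← R5 − (3/2)·R1: [0, -6, -3, 7/2, -3/2]
R3 ← R3 + (3/4)·R2: [0, 0, -9/4, -5/2, 0]
R4 ← R4 + (3/2)·R2: [0, 0, -9/2, -19/4, 13/4]
R5 ← R5 + (3/2)·R2: [0, 0, -3/2, 7/2, -9/2]
R4 ← R4 − (2)·R3: [0, 0, 0, 1/4, 13/4]
R5 ← R5 − (2/3)·R3: [0, 0, 0, 31/6, -9/2]
R5 ← R5 − (62/3)·R4: [0, 0, 0, 0, -215/3]
Echelon form has 5 nonzero rows, so rank(P) = 5.
The rank gives the maximum number of linearly independent columns: 5.

5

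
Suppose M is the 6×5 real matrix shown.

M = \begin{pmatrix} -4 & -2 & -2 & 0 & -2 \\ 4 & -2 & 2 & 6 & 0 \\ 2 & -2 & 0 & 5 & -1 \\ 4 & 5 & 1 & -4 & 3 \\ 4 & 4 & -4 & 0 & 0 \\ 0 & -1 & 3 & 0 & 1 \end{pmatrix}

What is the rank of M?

3

Row reduce to echelon form.
R2 ← R2 + R1: [0, -4, 0, 6, -2]
R3 ← R3 + (1/2)·R1: [0, -3, -1, 5, -2]
R4 ← R4 + R1: [0, 3, -1, -4, 1]
R5 ← R5 + R1: [0, 2, -6, 0, -2]
R3 ← R3 − (3/4)·R2: [0, 0, -1, 1/2, -1/2]
R4 ← R4 + (3/4)·R2: [0, 0, -1, 1/2, -1/2]
R5 ← R5 + (1/2)·R2: [0, 0, -6, 3, -3]
R6 ← R6 − (1/4)·R2: [0, 0, 3, -3/2, 3/2]
R4 ← R4 − R3: [0, 0, 0, 0, 0]
R5 ← R5 − (6)·R3: [0, 0, 0, 0, 0]
R6 ← R6 + (3)·R3: [0, 0, 0, 0, 0]
Echelon form has 3 nonzero rows, so rank(M) = 3.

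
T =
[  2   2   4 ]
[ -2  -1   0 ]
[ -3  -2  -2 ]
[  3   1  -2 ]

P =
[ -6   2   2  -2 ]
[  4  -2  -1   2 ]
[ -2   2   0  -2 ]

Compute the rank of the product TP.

2

First compute TP:
[[-12,   8,   2,  -8],
 [  8,  -2,  -3,   2],
 [ 14,  -6,  -4,   6],
 [-10,   0,   5,   0]]
Now row reduce the product.
R2 ← R2 + (2/3)·R1: [0, 10/3, -5/3, -10/3]
R3 ← R3 + (7/6)·R1: [0, 10/3, -5/3, -10/3]
R4 ← R4 − (5/6)·R1: [0, -20/3, 10/3, 20/3]
R3 ← R3 − R2: [0, 0, 0, 0]
R4 ← R4 + (2)·R2: [0, 0, 0, 0]
2 nonzero rows, so rank(TP) = 2.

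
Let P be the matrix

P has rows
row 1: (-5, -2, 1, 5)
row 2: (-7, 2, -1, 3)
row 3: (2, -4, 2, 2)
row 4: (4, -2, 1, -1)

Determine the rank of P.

Row reduce to echelon form.
R2 ← R2 − (7/5)·R1: [0, 24/5, -12/5, -4]
R3 ← R3 + (2/5)·R1: [0, -24/5, 12/5, 4]
R4 ← R4 + (4/5)·R1: [0, -18/5, 9/5, 3]
R3 ← R3 + R2: [0, 0, 0, 0]
R4 ← R4 + (3/4)·R2: [0, 0, 0, 0]
Echelon form has 2 nonzero rows, so rank(P) = 2.

2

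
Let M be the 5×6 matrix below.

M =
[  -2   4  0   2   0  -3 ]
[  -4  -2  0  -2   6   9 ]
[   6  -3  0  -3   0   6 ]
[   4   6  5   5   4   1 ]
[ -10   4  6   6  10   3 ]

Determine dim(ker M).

1

Row reduce to echelon form.
R2 ← R2 − (2)·R1: [0, -10, 0, -6, 6, 15]
R3 ← R3 + (3)·R1: [0, 9, 0, 3, 0, -3]
R4 ← R4 + (2)·R1: [0, 14, 5, 9, 4, -5]
R5 ← R5 − (5)·R1: [0, -16, 6, -4, 10, 18]
R3 ← R3 + (9/10)·R2: [0, 0, 0, -12/5, 27/5, 21/2]
R4 ← R4 + (7/5)·R2: [0, 0, 5, 3/5, 62/5, 16]
R5 ← R5 − (8/5)·R2: [0, 0, 6, 28/5, 2/5, -6]
Swap R3 ↔ R4
R5 ← R5 − (6/5)·R3: [0, 0, 0, 122/25, -362/25, -126/5]
R5 ← R5 + (61/30)·R4: [0, 0, 0, 0, -7/2, -77/20]
5 nonzero rows, so rank(M) = 5.
M has 6 columns; by rank–nullity, nullity = 6 − 5 = 1.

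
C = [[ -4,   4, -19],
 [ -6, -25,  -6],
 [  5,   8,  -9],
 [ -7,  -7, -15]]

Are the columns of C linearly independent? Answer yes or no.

yes

Row reduce C to echelon form.
R2 ← R2 − (3/2)·R1: [0, -31, 45/2]
R3 ← R3 + (5/4)·R1: [0, 13, -131/4]
R4 ← R4 − (7/4)·R1: [0, -14, 73/4]
R3 ← R3 + (13/31)·R2: [0, 0, -2891/124]
R4 ← R4 − (14/31)·R2: [0, 0, 1003/124]
R4 ← R4 + (17/49)·R3: [0, 0, 0]
3 pivots among 3 columns.
Every column is a pivot column, so the columns are linearly independent.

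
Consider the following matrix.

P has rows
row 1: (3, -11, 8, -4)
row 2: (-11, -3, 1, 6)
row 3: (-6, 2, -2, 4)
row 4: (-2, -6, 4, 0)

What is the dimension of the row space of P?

2

Row reduce to echelon form.
R2 ← R2 + (11/3)·R1: [0, -130/3, 91/3, -26/3]
R3 ← R3 + (2)·R1: [0, -20, 14, -4]
R4 ← R4 + (2/3)·R1: [0, -40/3, 28/3, -8/3]
R3 ← R3 − (6/13)·R2: [0, 0, 0, 0]
R4 ← R4 − (4/13)·R2: [0, 0, 0, 0]
Echelon form has 2 nonzero rows, so rank(P) = 2.
The row space has dimension equal to the rank: 2.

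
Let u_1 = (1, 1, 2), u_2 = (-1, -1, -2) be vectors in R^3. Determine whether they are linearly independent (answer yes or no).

Form the matrix with these vectors as rows and row reduce.
R2 ← R2 + R1: [0, 0, 0]
1 nonzero row, so the 2 vectors span a space of dimension 1.
Since 1 < 2, the vectors are linearly dependent.

no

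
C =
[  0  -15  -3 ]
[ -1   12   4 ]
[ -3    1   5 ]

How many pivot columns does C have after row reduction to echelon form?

2

Row reduce to echelon form.
Swap R1 ↔ R2
R3 ← R3 − (3)·R1: [0, -35, -7]
R3 ← R3 − (7/3)·R2: [0, 0, 0]
Echelon form has 2 nonzero rows, so rank(C) = 2.
Each nonzero row contributes one pivot column: 2 pivot columns.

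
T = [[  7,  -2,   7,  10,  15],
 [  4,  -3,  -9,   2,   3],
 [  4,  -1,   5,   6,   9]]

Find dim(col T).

2

Row reduce to echelon form.
R2 ← R2 − (4/7)·R1: [0, -13/7, -13, -26/7, -39/7]
R3 ← R3 − (4/7)·R1: [0, 1/7, 1, 2/7, 3/7]
R3 ← R3 + (1/13)·R2: [0, 0, 0, 0, 0]
Echelon form has 2 nonzero rows, so rank(T) = 2.
The column space has dimension equal to the rank: 2.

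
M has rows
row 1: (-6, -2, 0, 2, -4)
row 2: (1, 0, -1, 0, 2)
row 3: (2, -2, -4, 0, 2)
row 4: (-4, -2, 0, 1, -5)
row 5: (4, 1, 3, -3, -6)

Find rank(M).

3

Row reduce to echelon form.
R2 ← R2 + (1/6)·R1: [0, -1/3, -1, 1/3, 4/3]
R3 ← R3 + (1/3)·R1: [0, -8/3, -4, 2/3, 2/3]
R4 ← R4 − (2/3)·R1: [0, -2/3, 0, -1/3, -7/3]
R5 ← R5 + (2/3)·R1: [0, -1/3, 3, -5/3, -26/3]
R3 ← R3 − (8)·R2: [0, 0, 4, -2, -10]
R4 ← R4 − (2)·R2: [0, 0, 2, -1, -5]
R5 ← R5 − R2: [0, 0, 4, -2, -10]
R4 ← R4 − (1/2)·R3: [0, 0, 0, 0, 0]
R5 ← R5 − R3: [0, 0, 0, 0, 0]
Echelon form has 3 nonzero rows, so rank(M) = 3.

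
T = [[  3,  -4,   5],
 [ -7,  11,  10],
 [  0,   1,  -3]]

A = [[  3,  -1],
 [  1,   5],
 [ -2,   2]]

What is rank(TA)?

2

First compute TA:
[[ -5, -13],
 [-30,  82],
 [  7,  -1]]
Now row reduce the product.
R2 ← R2 − (6)·R1: [0, 160]
R3 ← R3 + (7/5)·R1: [0, -96/5]
R3 ← R3 + (3/25)·R2: [0, 0]
2 nonzero rows, so rank(TA) = 2.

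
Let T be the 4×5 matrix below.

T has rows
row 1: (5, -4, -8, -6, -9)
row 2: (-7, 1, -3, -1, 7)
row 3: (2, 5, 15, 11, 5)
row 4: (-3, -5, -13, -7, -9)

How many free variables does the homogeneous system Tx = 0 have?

Row reduce to echelon form.
R2 ← R2 + (7/5)·R1: [0, -23/5, -71/5, -47/5, -28/5]
R3 ← R3 − (2/5)·R1: [0, 33/5, 91/5, 67/5, 43/5]
R4 ← R4 + (3/5)·R1: [0, -37/5, -89/5, -53/5, -72/5]
R3 ← R3 + (33/23)·R2: [0, 0, -50/23, -2/23, 13/23]
R4 ← R4 − (37/23)·R2: [0, 0, 116/23, 104/23, -124/23]
R4 ← R4 + (58/25)·R3: [0, 0, 0, 108/25, -102/25]
4 nonzero rows, so rank(T) = 4.
T has 5 columns; by rank–nullity, nullity = 5 − 4 = 1.

1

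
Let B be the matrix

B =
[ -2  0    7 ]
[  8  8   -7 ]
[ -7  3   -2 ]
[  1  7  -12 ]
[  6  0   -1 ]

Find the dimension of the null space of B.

0

Row reduce to echelon form.
R2 ← R2 + (4)·R1: [0, 8, 21]
R3 ← R3 − (7/2)·R1: [0, 3, -53/2]
R4 ← R4 + (1/2)·R1: [0, 7, -17/2]
R5 ← R5 + (3)·R1: [0, 0, 20]
R3 ← R3 − (3/8)·R2: [0, 0, -275/8]
R4 ← R4 − (7/8)·R2: [0, 0, -215/8]
R4 ← R4 − (43/55)·R3: [0, 0, 0]
R5 ← R5 + (32/55)·R3: [0, 0, 0]
3 nonzero rows, so rank(B) = 3.
B has 3 columns; by rank–nullity, nullity = 3 − 3 = 0.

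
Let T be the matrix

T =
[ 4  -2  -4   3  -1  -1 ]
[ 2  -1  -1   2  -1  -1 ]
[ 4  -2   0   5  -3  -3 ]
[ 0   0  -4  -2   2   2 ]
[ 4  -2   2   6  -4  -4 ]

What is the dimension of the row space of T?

Row reduce to echelon form.
R2 ← R2 − (1/2)·R1: [0, 0, 1, 1/2, -1/2, -1/2]
R3 ← R3 − R1: [0, 0, 4, 2, -2, -2]
R5 ← R5 − R1: [0, 0, 6, 3, -3, -3]
R3 ← R3 − (4)·R2: [0, 0, 0, 0, 0, 0]
R4 ← R4 + (4)·R2: [0, 0, 0, 0, 0, 0]
R5 ← R5 − (6)·R2: [0, 0, 0, 0, 0, 0]
Echelon form has 2 nonzero rows, so rank(T) = 2.
The row space has dimension equal to the rank: 2.

2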